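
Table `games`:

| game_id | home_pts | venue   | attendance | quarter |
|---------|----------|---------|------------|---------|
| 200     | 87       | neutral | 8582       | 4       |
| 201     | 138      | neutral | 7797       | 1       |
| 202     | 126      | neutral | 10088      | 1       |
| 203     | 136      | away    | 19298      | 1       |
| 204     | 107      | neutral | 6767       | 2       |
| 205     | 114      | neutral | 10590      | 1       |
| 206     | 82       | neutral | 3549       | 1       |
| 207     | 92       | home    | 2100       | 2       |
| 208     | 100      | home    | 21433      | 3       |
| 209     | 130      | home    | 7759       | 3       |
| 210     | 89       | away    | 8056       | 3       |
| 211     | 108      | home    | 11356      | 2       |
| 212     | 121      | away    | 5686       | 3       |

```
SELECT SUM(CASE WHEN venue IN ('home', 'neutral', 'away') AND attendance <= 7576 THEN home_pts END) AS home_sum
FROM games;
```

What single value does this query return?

402

game_id=200: ✗
game_id=201: ✗
game_id=202: ✗
game_id=203: ✗
game_id=204: ✓ → 107
game_id=205: ✗
game_id=206: ✓ → 82
game_id=207: ✓ → 92
game_id=208: ✗
game_id=209: ✗
game_id=210: ✗
game_id=211: ✗
game_id=212: ✓ → 121
home_sum = 107 + 82 + 92 + 121 = 402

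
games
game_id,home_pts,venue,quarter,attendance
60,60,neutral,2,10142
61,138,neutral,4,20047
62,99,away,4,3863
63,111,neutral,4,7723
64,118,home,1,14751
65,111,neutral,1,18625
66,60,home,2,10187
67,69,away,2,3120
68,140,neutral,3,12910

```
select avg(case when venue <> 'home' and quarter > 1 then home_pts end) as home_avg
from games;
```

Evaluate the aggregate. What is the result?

game_id=60: ✓ → 60
game_id=61: ✓ → 138
game_id=62: ✓ → 99
game_id=63: ✓ → 111
game_id=64: ✗
game_id=65: ✗
game_id=66: ✗
game_id=67: ✓ → 69
game_id=68: ✓ → 140
home_avg = (60 + 138 + 99 + 111 + 69 + 140) / 6 = 102.8333333333

102.8333333333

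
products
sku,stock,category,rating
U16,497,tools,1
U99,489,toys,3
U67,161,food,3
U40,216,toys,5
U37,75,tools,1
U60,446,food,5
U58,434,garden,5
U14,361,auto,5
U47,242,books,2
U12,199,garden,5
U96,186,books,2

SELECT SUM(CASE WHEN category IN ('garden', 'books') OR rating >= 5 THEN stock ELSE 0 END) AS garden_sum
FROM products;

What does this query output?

2084

sku=U16: ✗
sku=U99: ✗
sku=U67: ✗
sku=U40: ✓ → 216
sku=U37: ✗
sku=U60: ✓ → 446
sku=U58: ✓ → 434
sku=U14: ✓ → 361
sku=U47: ✓ → 242
sku=U12: ✓ → 199
sku=U96: ✓ → 186
garden_sum = 216 + 446 + 434 + 361 + 242 + 199 + 186 = 2084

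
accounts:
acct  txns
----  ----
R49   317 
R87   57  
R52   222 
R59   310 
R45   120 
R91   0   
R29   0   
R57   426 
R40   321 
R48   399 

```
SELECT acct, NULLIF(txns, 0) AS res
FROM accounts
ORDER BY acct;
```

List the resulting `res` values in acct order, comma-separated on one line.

NULL, 321, 120, 399, 317, 222, 426, 310, 57, NULL

acct=R29: txns=0 vs 0: equal → NULL
acct=R40: txns=321 vs 0: differ → 321
acct=R45: txns=120 vs 0: differ → 120
acct=R48: txns=399 vs 0: differ → 399
acct=R49: txns=317 vs 0: differ → 317
acct=R52: txns=222 vs 0: differ → 222
acct=R57: txns=426 vs 0: differ → 426
acct=R59: txns=310 vs 0: differ → 310
acct=R87: txns=57 vs 0: differ → 57
acct=R91: txns=0 vs 0: equal → NULL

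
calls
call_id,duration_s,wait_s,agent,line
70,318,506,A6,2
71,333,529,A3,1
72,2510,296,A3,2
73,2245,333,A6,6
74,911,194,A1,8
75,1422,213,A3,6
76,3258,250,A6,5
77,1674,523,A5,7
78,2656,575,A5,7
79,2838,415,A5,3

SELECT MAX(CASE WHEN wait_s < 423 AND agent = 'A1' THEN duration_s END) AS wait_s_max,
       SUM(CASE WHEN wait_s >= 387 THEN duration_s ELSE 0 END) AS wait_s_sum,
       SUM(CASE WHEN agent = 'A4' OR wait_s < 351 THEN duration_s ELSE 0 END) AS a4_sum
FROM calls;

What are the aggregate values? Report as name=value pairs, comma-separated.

wait_s_max=911, wait_s_sum=7819, a4_sum=10346

[wait_s_max: wait_s < 423 AND agent = 'A1']
call_id=70: ✗
call_id=71: ✗
call_id=72: ✗
call_id=73: ✗
call_id=74: ✓ → 911
call_id=75: ✗
call_id=76: ✗
call_id=77: ✗
call_id=78: ✗
call_id=79: ✗
wait_s_max = MAX(911) = 911
—
[wait_s_sum: wait_s >= 387]
call_id=70: ✓ → 318
call_id=71: ✓ → 333
call_id=72: ✗
call_id=73: ✗
call_id=74: ✗
call_id=75: ✗
call_id=76: ✗
call_id=77: ✓ → 1674
call_id=78: ✓ → 2656
call_id=79: ✓ → 2838
wait_s_sum = 318 + 333 + 1674 + 2656 + 2838 = 7819
—
[a4_sum: agent = 'A4' OR wait_s < 351]
call_id=70: ✗
call_id=71: ✗
call_id=72: ✓ → 2510
call_id=73: ✓ → 2245
call_id=74: ✓ → 911
call_id=75: ✓ → 1422
call_id=76: ✓ → 3258
call_id=77: ✗
call_id=78: ✗
call_id=79: ✗
a4_sum = 2510 + 2245 + 911 + 1422 + 3258 = 10346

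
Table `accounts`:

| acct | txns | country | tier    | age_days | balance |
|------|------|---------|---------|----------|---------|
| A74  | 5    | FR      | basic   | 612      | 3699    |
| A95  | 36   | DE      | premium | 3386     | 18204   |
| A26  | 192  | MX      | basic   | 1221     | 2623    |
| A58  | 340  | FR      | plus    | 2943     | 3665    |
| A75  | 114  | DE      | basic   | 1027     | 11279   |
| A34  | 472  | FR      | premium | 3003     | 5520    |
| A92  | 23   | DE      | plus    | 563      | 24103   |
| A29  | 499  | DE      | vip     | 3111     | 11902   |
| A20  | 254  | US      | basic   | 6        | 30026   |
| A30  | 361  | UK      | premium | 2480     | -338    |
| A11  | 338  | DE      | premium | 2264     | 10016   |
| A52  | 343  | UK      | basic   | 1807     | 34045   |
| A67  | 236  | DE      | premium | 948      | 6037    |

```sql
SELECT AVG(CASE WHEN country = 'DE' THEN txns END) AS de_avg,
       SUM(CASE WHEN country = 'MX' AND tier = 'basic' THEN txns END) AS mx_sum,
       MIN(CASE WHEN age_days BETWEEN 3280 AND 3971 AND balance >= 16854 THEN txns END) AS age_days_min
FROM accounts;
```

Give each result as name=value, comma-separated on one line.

[de_avg: country = 'DE']
acct=A74: ✗
acct=A95: ✓ → 36
acct=A26: ✗
acct=A58: ✗
acct=A75: ✓ → 114
acct=A34: ✗
acct=A92: ✓ → 23
acct=A29: ✓ → 499
acct=A20: ✗
acct=A30: ✗
acct=A11: ✓ → 338
acct=A52: ✗
acct=A67: ✓ → 236
de_avg = (36 + 114 + 23 + 499 + 338 + 236) / 6 = 207.6666666667
—
[mx_sum: country = 'MX' AND tier = 'basic']
acct=A74: ✗
acct=A95: ✗
acct=A26: ✓ → 192
acct=A58: ✗
acct=A75: ✗
acct=A34: ✗
acct=A92: ✗
acct=A29: ✗
acct=A20: ✗
acct=A30: ✗
acct=A11: ✗
acct=A52: ✗
acct=A67: ✗
mx_sum = 192
—
[age_days_min: age_days BETWEEN 3280 AND 3971 AND balance >= 16854]
acct=A74: ✗
acct=A95: ✓ → 36
acct=A26: ✗
acct=A58: ✗
acct=A75: ✗
acct=A34: ✗
acct=A92: ✗
acct=A29: ✗
acct=A20: ✗
acct=A30: ✗
acct=A11: ✗
acct=A52: ✗
acct=A67: ✗
age_days_min = MIN(36) = 36

de_avg=207.6666666667, mx_sum=192, age_days_min=36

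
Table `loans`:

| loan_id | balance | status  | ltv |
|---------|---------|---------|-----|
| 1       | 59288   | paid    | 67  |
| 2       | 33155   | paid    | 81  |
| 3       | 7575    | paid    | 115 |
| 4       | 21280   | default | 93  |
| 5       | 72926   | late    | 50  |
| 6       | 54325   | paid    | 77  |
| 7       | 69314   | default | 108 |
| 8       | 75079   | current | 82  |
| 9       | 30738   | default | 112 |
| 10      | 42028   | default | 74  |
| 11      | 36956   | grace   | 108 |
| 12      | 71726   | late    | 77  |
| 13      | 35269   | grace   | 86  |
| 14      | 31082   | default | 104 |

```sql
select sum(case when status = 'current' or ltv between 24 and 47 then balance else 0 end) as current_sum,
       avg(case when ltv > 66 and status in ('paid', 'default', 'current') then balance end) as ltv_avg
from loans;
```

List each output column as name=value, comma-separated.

[current_sum: status = 'current' or ltv between 24 and 47]
loan_id=1: ✗
loan_id=2: ✗
loan_id=3: ✗
loan_id=4: ✗
loan_id=5: ✗
loan_id=6: ✗
loan_id=7: ✗
loan_id=8: ✓ → 75079
loan_id=9: ✗
loan_id=10: ✗
loan_id=11: ✗
loan_id=12: ✗
loan_id=13: ✗
loan_id=14: ✗
current_sum = 75079
—
[ltv_avg: ltv > 66 and status in ('paid', 'default', 'current')]
loan_id=1: ✓ → 59288
loan_id=2: ✓ → 33155
loan_id=3: ✓ → 7575
loan_id=4: ✓ → 21280
loan_id=5: ✗
loan_id=6: ✓ → 54325
loan_id=7: ✓ → 69314
loan_id=8: ✓ → 75079
loan_id=9: ✓ → 30738
loan_id=10: ✓ → 42028
loan_id=11: ✗
loan_id=12: ✗
loan_id=13: ✗
loan_id=14: ✓ → 31082
ltv_avg = (59288 + 33155 + 7575 + 21280 + 54325 + 69314 + 75079 + 30738 + 42028 + 31082) / 10 = 42386.4

current_sum=75079, ltv_avg=42386.4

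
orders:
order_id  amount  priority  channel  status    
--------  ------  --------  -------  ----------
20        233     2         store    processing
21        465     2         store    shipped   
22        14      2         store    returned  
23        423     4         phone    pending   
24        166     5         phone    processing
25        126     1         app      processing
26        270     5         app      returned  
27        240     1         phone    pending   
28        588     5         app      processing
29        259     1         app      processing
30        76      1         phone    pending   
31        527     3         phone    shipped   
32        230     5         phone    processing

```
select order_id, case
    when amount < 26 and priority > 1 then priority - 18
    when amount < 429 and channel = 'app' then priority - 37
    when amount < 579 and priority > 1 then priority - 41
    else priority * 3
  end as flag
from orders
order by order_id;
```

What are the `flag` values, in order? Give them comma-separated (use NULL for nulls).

-39, -39, -16, -37, -36, -36, -32, 3, 15, -36, 3, -38, -36

order_id=20: amount < 579 and priority > 1 → -39
order_id=21: amount < 579 and priority > 1 → -39
order_id=22: amount < 26 and priority > 1 → -16
order_id=23: amount < 579 and priority > 1 → -37
order_id=24: amount < 579 and priority > 1 → -36
order_id=25: amount < 429 and channel = 'app' → -36
order_id=26: amount < 429 and channel = 'app' → -32
order_id=27: ELSE → 3
order_id=28: ELSE → 15
order_id=29: amount < 429 and channel = 'app' → -36
order_id=30: ELSE → 3
order_id=31: amount < 579 and priority > 1 → -38
order_id=32: amount < 579 and priority > 1 → -36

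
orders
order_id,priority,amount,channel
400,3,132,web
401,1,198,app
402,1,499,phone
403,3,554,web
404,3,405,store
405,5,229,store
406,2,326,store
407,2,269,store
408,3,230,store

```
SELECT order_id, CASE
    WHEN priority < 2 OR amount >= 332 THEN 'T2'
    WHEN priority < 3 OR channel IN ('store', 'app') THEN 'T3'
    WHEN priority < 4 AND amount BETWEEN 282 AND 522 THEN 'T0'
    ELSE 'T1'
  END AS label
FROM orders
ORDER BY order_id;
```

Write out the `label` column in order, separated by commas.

T1, T2, T2, T2, T2, T3, T3, T3, T3

order_id=400: ELSE → T1
order_id=401: priority < 2 OR amount >= 332 → T2
order_id=402: priority < 2 OR amount >= 332 → T2
order_id=403: priority < 2 OR amount >= 332 → T2
order_id=404: priority < 2 OR amount >= 332 → T2
order_id=405: priority < 3 OR channel IN ('store', 'app') → T3
order_id=406: priority < 3 OR channel IN ('store', 'app') → T3
order_id=407: priority < 3 OR channel IN ('store', 'app') → T3
order_id=408: priority < 3 OR channel IN ('store', 'app') → T3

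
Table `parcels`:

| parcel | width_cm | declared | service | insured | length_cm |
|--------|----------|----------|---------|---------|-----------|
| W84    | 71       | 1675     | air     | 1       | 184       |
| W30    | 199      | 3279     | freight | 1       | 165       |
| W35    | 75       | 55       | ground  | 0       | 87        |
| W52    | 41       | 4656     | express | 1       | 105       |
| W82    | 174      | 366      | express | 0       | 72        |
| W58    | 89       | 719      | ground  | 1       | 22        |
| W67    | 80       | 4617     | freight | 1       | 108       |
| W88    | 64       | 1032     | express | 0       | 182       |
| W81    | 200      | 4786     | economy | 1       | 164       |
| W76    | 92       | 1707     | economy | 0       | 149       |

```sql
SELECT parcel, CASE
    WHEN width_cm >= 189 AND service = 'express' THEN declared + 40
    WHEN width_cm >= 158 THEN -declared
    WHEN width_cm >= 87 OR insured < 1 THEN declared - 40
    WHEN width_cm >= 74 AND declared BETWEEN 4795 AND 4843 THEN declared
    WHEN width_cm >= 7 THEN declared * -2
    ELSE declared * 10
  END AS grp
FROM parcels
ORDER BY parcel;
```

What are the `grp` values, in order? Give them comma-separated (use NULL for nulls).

-3279, 15, -9312, 679, -9234, 1667, -4786, -366, -3350, 992

parcel=W30: width_cm >= 158 → -3279
parcel=W35: width_cm >= 87 OR insured < 1 → 15
parcel=W52: width_cm >= 7 → -9312
parcel=W58: width_cm >= 87 OR insured < 1 → 679
parcel=W67: width_cm >= 7 → -9234
parcel=W76: width_cm >= 87 OR insured < 1 → 1667
parcel=W81: width_cm >= 158 → -4786
parcel=W82: width_cm >= 158 → -366
parcel=W84: width_cm >= 7 → -3350
parcel=W88: width_cm >= 87 OR insured < 1 → 992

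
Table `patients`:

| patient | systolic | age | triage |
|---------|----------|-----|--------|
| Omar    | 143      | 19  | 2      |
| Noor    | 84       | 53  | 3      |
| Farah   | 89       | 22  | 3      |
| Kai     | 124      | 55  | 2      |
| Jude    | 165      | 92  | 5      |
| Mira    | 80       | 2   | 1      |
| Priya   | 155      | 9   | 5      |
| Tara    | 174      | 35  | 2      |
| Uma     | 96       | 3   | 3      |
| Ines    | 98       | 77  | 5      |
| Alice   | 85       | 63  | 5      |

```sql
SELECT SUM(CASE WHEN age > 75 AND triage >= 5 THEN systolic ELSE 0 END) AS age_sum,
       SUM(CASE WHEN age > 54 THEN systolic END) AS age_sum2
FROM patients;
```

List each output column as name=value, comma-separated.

age_sum=263, age_sum2=472

[age_sum: age > 75 AND triage >= 5]
patient=Omar: ✗
patient=Noor: ✗
patient=Farah: ✗
patient=Kai: ✗
patient=Jude: ✓ → 165
patient=Mira: ✗
patient=Priya: ✗
patient=Tara: ✗
patient=Uma: ✗
patient=Ines: ✓ → 98
patient=Alice: ✗
age_sum = 165 + 98 = 263
—
[age_sum2: age > 54]
patient=Omar: ✗
patient=Noor: ✗
patient=Farah: ✗
patient=Kai: ✓ → 124
patient=Jude: ✓ → 165
patient=Mira: ✗
patient=Priya: ✗
patient=Tara: ✗
patient=Uma: ✗
patient=Ines: ✓ → 98
patient=Alice: ✓ → 85
age_sum2 = 124 + 165 + 98 + 85 = 472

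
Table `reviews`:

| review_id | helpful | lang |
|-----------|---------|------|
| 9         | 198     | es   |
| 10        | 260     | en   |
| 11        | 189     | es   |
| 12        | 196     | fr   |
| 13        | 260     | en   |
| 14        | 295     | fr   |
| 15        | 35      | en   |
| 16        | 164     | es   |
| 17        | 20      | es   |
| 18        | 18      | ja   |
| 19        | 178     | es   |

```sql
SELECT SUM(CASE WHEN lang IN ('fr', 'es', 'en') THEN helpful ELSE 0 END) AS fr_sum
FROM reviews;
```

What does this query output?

1795

review_id=9: ✓ → 198
review_id=10: ✓ → 260
review_id=11: ✓ → 189
review_id=12: ✓ → 196
review_id=13: ✓ → 260
review_id=14: ✓ → 295
review_id=15: ✓ → 35
review_id=16: ✓ → 164
review_id=17: ✓ → 20
review_id=18: ✗
review_id=19: ✓ → 178
fr_sum = 198 + 260 + 189 + 196 + 260 + 295 + 35 + 164 + 20 + 178 = 1795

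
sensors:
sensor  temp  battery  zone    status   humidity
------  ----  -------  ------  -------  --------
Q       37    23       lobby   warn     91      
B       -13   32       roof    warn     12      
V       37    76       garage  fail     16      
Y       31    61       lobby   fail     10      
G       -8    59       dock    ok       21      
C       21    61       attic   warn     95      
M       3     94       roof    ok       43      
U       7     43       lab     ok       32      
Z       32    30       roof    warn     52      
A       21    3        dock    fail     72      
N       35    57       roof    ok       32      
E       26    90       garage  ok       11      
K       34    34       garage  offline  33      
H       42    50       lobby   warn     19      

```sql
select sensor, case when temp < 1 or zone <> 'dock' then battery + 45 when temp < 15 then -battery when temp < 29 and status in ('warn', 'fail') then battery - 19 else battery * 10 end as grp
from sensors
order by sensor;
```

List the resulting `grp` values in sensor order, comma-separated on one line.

-16, 77, 106, 135, 104, 95, 79, 139, 102, 68, 88, 121, 106, 75

sensor=A: temp < 29 and status in ('warn', 'fail') → -16
sensor=B: temp < 1 or zone <> 'dock' → 77
sensor=C: temp < 1 or zone <> 'dock' → 106
sensor=E: temp < 1 or zone <> 'dock' → 135
sensor=G: temp < 1 or zone <> 'dock' → 104
sensor=H: temp < 1 or zone <> 'dock' → 95
sensor=K: temp < 1 or zone <> 'dock' → 79
sensor=M: temp < 1 or zone <> 'dock' → 139
sensor=N: temp < 1 or zone <> 'dock' → 102
sensor=Q: temp < 1 or zone <> 'dock' → 68
sensor=U: temp < 1 or zone <> 'dock' → 88
sensor=V: temp < 1 or zone <> 'dock' → 121
sensor=Y: temp < 1 or zone <> 'dock' → 106
sensor=Z: temp < 1 or zone <> 'dock' → 75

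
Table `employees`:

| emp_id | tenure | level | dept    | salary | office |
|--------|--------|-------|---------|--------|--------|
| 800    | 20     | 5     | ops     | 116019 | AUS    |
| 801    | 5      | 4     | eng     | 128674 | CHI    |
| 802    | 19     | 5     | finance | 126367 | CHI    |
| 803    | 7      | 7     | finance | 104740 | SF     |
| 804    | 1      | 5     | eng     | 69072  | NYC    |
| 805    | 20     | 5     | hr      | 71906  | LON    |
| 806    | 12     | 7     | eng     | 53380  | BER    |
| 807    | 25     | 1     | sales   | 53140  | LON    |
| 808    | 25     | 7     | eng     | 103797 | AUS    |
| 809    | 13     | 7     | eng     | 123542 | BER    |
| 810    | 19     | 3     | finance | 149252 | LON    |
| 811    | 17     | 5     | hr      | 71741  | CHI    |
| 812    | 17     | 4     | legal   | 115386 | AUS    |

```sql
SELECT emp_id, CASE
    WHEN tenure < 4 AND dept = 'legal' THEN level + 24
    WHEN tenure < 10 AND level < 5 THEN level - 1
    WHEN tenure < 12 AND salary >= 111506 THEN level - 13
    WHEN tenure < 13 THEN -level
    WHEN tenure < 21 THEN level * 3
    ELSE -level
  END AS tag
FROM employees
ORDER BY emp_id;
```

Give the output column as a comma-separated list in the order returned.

emp_id=800: tenure < 21 → 15
emp_id=801: tenure < 10 AND level < 5 → 3
emp_id=802: tenure < 21 → 15
emp_id=803: tenure < 13 → -7
emp_id=804: tenure < 13 → -5
emp_id=805: tenure < 21 → 15
emp_id=806: tenure < 13 → -7
emp_id=807: ELSE → -1
emp_id=808: ELSE → -7
emp_id=809: tenure < 21 → 21
emp_id=810: tenure < 21 → 9
emp_id=811: tenure < 21 → 15
emp_id=812: tenure < 21 → 12

15, 3, 15, -7, -5, 15, -7, -1, -7, 21, 9, 15, 12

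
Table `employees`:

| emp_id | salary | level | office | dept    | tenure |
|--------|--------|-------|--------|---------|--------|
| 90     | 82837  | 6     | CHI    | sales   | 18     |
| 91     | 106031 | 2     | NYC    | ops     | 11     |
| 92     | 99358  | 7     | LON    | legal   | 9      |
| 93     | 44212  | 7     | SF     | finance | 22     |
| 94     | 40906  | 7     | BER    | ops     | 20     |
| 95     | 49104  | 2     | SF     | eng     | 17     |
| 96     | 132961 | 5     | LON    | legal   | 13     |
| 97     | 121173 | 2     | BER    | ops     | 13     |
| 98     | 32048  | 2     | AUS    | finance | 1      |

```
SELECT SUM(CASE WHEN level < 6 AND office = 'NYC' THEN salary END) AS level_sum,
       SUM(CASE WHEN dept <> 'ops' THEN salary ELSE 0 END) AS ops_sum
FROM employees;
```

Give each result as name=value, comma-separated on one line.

level_sum=106031, ops_sum=440520

[level_sum: level < 6 AND office = 'NYC']
emp_id=90: ✗
emp_id=91: ✓ → 106031
emp_id=92: ✗
emp_id=93: ✗
emp_id=94: ✗
emp_id=95: ✗
emp_id=96: ✗
emp_id=97: ✗
emp_id=98: ✗
level_sum = 106031
—
[ops_sum: dept <> 'ops']
emp_id=90: ✓ → 82837
emp_id=91: ✗
emp_id=92: ✓ → 99358
emp_id=93: ✓ → 44212
emp_id=94: ✗
emp_id=95: ✓ → 49104
emp_id=96: ✓ → 132961
emp_id=97: ✗
emp_id=98: ✓ → 32048
ops_sum = 82837 + 99358 + 44212 + 49104 + 132961 + 32048 = 440520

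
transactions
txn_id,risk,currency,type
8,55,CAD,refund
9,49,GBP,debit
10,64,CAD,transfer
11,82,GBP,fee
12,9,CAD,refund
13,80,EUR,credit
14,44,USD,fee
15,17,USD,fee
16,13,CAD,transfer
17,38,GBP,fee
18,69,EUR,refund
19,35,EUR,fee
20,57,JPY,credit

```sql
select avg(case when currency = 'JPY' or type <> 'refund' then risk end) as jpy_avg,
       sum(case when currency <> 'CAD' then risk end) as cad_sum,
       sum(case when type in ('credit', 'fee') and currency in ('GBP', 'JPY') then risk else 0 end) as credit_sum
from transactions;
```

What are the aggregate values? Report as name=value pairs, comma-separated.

[jpy_avg: currency = 'JPY' or type <> 'refund']
txn_id=8: ✗
txn_id=9: ✓ → 49
txn_id=10: ✓ → 64
txn_id=11: ✓ → 82
txn_id=12: ✗
txn_id=13: ✓ → 80
txn_id=14: ✓ → 44
txn_id=15: ✓ → 17
txn_id=16: ✓ → 13
txn_id=17: ✓ → 38
txn_id=18: ✗
txn_id=19: ✓ → 35
txn_id=20: ✓ → 57
jpy_avg = (49 + 64 + 82 + 80 + 44 + 17 + 13 + 38 + 35 + 57) / 10 = 47.9
—
[cad_sum: currency <> 'CAD']
txn_id=8: ✗
txn_id=9: ✓ → 49
txn_id=10: ✗
txn_id=11: ✓ → 82
txn_id=12: ✗
txn_id=13: ✓ → 80
txn_id=14: ✓ → 44
txn_id=15: ✓ → 17
txn_id=16: ✗
txn_id=17: ✓ → 38
txn_id=18: ✓ → 69
txn_id=19: ✓ → 35
txn_id=20: ✓ → 57
cad_sum = 49 + 82 + 80 + 44 + 17 + 38 + 69 + 35 + 57 = 471
—
[credit_sum: type in ('credit', 'fee') and currency in ('GBP', 'JPY')]
txn_id=8: ✗
txn_id=9: ✗
txn_id=10: ✗
txn_id=11: ✓ → 82
txn_id=12: ✗
txn_id=13: ✗
txn_id=14: ✗
txn_id=15: ✗
txn_id=16: ✗
txn_id=17: ✓ → 38
txn_id=18: ✗
txn_id=19: ✗
txn_id=20: ✓ → 57
credit_sum = 82 + 38 + 57 = 177

jpy_avg=47.9, cad_sum=471, credit_sum=177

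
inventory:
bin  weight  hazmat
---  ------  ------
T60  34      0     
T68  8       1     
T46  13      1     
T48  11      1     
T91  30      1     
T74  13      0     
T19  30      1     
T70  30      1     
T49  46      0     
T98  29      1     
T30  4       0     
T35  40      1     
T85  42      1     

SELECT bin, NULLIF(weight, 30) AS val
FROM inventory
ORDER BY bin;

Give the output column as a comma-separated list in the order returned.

bin=T19: weight=30 vs 30: equal → NULL
bin=T30: weight=4 vs 30: differ → 4
bin=T35: weight=40 vs 30: differ → 40
bin=T46: weight=13 vs 30: differ → 13
bin=T48: weight=11 vs 30: differ → 11
bin=T49: weight=46 vs 30: differ → 46
bin=T60: weight=34 vs 30: differ → 34
bin=T68: weight=8 vs 30: differ → 8
bin=T70: weight=30 vs 30: equal → NULL
bin=T74: weight=13 vs 30: differ → 13
bin=T85: weight=42 vs 30: differ → 42
bin=T91: weight=30 vs 30: equal → NULL
bin=T98: weight=29 vs 30: differ → 29

NULL, 4, 40, 13, 11, 46, 34, 8, NULL, 13, 42, NULL, 29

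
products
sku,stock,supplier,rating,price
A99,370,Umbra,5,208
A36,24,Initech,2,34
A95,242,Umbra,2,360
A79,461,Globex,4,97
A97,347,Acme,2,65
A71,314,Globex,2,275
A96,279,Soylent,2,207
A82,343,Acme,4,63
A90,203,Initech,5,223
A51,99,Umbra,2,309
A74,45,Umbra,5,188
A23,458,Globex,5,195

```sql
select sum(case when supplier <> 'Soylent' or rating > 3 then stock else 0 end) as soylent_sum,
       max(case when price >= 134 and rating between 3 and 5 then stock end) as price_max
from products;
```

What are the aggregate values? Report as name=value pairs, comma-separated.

[soylent_sum: supplier <> 'Soylent' or rating > 3]
sku=A99: ✓ → 370
sku=A36: ✓ → 24
sku=A95: ✓ → 242
sku=A79: ✓ → 461
sku=A97: ✓ → 347
sku=A71: ✓ → 314
sku=A96: ✗
sku=A82: ✓ → 343
sku=A90: ✓ → 203
sku=A51: ✓ → 99
sku=A74: ✓ → 45
sku=A23: ✓ → 458
soylent_sum = 370 + 24 + 242 + 461 + 347 + 314 + 343 + 203 + 99 + 45 + 458 = 2906
—
[price_max: price >= 134 and rating between 3 and 5]
sku=A99: ✓ → 370
sku=A36: ✗
sku=A95: ✗
sku=A79: ✗
sku=A97: ✗
sku=A71: ✗
sku=A96: ✗
sku=A82: ✗
sku=A90: ✓ → 203
sku=A51: ✗
sku=A74: ✓ → 45
sku=A23: ✓ → 458
price_max = MAX(370, 203, 45, 458) = 458

soylent_sum=2906, price_max=458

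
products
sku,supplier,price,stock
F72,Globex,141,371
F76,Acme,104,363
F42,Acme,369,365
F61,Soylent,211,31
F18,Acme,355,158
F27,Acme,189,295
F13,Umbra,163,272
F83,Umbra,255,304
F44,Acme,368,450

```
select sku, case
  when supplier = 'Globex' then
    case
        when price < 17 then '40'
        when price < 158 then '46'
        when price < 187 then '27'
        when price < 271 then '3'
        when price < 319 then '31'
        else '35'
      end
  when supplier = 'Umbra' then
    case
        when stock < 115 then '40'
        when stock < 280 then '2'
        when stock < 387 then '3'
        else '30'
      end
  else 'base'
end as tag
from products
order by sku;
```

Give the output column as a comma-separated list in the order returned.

sku=F13: supplier='Umbra' → inner[stock < 280] → 2
sku=F18: supplier='Acme' → outer ELSE → base
sku=F27: supplier='Acme' → outer ELSE → base
sku=F42: supplier='Acme' → outer ELSE → base
sku=F44: supplier='Acme' → outer ELSE → base
sku=F61: supplier='Soylent' → outer ELSE → base
sku=F72: supplier='Globex' → inner[price < 158] → 46
sku=F76: supplier='Acme' → outer ELSE → base
sku=F83: supplier='Umbra' → inner[stock < 387] → 3

2, base, base, base, base, base, 46, base, 3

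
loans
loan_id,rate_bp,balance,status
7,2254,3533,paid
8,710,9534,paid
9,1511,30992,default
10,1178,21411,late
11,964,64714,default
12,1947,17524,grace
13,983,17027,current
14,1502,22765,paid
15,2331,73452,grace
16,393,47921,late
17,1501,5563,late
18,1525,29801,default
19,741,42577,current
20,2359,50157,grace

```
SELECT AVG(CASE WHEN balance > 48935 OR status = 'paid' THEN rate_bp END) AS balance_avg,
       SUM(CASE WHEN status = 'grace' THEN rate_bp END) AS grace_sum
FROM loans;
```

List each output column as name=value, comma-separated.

[balance_avg: balance > 48935 OR status = 'paid']
loan_id=7: ✓ → 2254
loan_id=8: ✓ → 710
loan_id=9: ✗
loan_id=10: ✗
loan_id=11: ✓ → 964
loan_id=12: ✗
loan_id=13: ✗
loan_id=14: ✓ → 1502
loan_id=15: ✓ → 2331
loan_id=16: ✗
loan_id=17: ✗
loan_id=18: ✗
loan_id=19: ✗
loan_id=20: ✓ → 2359
balance_avg = (2254 + 710 + 964 + 1502 + 2331 + 2359) / 6 = 1686.6666666667
—
[grace_sum: status = 'grace']
loan_id=7: ✗
loan_id=8: ✗
loan_id=9: ✗
loan_id=10: ✗
loan_id=11: ✗
loan_id=12: ✓ → 1947
loan_id=13: ✗
loan_id=14: ✗
loan_id=15: ✓ → 2331
loan_id=16: ✗
loan_id=17: ✗
loan_id=18: ✗
loan_id=19: ✗
loan_id=20: ✓ → 2359
grace_sum = 1947 + 2331 + 2359 = 6637

balance_avg=1686.6666666667, grace_sum=6637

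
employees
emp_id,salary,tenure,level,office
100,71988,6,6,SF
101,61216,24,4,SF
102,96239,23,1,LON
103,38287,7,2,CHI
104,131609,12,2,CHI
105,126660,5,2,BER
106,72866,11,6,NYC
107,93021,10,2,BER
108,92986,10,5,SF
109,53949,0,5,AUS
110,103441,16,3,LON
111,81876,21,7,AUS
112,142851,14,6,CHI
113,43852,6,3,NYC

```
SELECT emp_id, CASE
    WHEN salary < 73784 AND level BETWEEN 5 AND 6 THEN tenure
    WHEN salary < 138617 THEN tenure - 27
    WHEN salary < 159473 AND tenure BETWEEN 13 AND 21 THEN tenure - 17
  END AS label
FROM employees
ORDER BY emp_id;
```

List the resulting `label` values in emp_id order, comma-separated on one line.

emp_id=100: salary < 73784 AND level BETWEEN 5 AND 6 → 6
emp_id=101: salary < 138617 → -3
emp_id=102: salary < 138617 → -4
emp_id=103: salary < 138617 → -20
emp_id=104: salary < 138617 → -15
emp_id=105: salary < 138617 → -22
emp_id=106: salary < 73784 AND level BETWEEN 5 AND 6 → 11
emp_id=107: salary < 138617 → -17
emp_id=108: salary < 138617 → -17
emp_id=109: salary < 73784 AND level BETWEEN 5 AND 6 → 0
emp_id=110: salary < 138617 → -11
emp_id=111: salary < 138617 → -6
emp_id=112: salary < 159473 AND tenure BETWEEN 13 AND 21 → -3
emp_id=113: salary < 138617 → -21

6, -3, -4, -20, -15, -22, 11, -17, -17, 0, -11, -6, -3, -21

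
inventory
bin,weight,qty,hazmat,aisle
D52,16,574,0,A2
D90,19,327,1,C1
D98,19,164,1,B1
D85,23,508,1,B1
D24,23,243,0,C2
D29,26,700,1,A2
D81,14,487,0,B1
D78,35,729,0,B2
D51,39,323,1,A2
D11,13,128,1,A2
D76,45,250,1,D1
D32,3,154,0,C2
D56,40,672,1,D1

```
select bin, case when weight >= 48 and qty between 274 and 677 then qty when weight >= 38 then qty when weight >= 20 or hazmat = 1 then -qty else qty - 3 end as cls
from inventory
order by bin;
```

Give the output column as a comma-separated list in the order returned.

-128, -243, -700, 151, 323, 571, 672, 250, -729, 484, -508, -327, -164

bin=D11: weight >= 20 or hazmat = 1 → -128
bin=D24: weight >= 20 or hazmat = 1 → -243
bin=D29: weight >= 20 or hazmat = 1 → -700
bin=D32: ELSE → 151
bin=D51: weight >= 38 → 323
bin=D52: ELSE → 571
bin=D56: weight >= 38 → 672
bin=D76: weight >= 38 → 250
bin=D78: weight >= 20 or hazmat = 1 → -729
bin=D81: ELSE → 484
bin=D85: weight >= 20 or hazmat = 1 → -508
bin=D90: weight >= 20 or hazmat = 1 → -327
bin=D98: weight >= 20 or hazmat = 1 → -164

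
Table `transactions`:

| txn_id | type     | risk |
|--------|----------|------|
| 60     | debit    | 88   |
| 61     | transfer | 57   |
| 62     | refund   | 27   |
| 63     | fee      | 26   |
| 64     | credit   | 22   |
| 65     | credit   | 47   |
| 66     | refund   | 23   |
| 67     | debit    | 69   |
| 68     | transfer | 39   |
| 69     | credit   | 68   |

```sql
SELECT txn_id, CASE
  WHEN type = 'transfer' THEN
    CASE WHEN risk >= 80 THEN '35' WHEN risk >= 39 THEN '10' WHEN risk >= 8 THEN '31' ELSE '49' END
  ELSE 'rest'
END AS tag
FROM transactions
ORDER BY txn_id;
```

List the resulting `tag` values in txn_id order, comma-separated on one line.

txn_id=60: type='debit' → outer ELSE → rest
txn_id=61: type='transfer' → inner[risk >= 39] → 10
txn_id=62: type='refund' → outer ELSE → rest
txn_id=63: type='fee' → outer ELSE → rest
txn_id=64: type='credit' → outer ELSE → rest
txn_id=65: type='credit' → outer ELSE → rest
txn_id=66: type='refund' → outer ELSE → rest
txn_id=67: type='debit' → outer ELSE → rest
txn_id=68: type='transfer' → inner[risk >= 39] → 10
txn_id=69: type='credit' → outer ELSE → rest

rest, 10, rest, rest, rest, rest, rest, rest, 10, rest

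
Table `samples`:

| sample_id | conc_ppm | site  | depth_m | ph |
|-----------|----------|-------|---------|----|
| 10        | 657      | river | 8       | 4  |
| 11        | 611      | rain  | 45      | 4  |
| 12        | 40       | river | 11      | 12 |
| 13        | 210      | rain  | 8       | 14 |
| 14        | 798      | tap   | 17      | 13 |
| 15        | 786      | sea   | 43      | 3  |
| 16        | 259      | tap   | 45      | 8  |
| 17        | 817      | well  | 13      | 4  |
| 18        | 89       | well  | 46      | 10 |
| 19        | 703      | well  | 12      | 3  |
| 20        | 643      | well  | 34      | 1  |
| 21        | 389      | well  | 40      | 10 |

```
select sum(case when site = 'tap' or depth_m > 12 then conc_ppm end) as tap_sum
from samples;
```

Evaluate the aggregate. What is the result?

4392

sample_id=10: ✗
sample_id=11: ✓ → 611
sample_id=12: ✗
sample_id=13: ✗
sample_id=14: ✓ → 798
sample_id=15: ✓ → 786
sample_id=16: ✓ → 259
sample_id=17: ✓ → 817
sample_id=18: ✓ → 89
sample_id=19: ✗
sample_id=20: ✓ → 643
sample_id=21: ✓ → 389
tap_sum = 611 + 798 + 786 + 259 + 817 + 89 + 643 + 389 = 4392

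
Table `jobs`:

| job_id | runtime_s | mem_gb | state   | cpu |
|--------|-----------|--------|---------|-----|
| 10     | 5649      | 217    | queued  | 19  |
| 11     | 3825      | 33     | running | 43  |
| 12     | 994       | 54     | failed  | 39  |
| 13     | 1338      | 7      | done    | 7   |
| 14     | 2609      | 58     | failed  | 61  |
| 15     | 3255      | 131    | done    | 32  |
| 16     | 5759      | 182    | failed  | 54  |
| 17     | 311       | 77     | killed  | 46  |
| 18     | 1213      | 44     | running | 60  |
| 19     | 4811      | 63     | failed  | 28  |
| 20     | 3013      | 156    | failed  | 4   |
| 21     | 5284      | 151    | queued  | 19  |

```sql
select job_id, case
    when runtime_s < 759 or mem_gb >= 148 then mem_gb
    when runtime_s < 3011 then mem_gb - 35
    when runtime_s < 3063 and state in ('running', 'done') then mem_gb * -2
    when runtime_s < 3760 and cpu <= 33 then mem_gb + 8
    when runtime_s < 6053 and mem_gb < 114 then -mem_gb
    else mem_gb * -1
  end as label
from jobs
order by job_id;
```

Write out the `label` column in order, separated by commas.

217, -33, 19, -28, 23, 139, 182, 77, 9, -63, 156, 151

job_id=10: runtime_s < 759 or mem_gb >= 148 → 217
job_id=11: runtime_s < 6053 and mem_gb < 114 → -33
job_id=12: runtime_s < 3011 → 19
job_id=13: runtime_s < 3011 → -28
job_id=14: runtime_s < 3011 → 23
job_id=15: runtime_s < 3760 and cpu <= 33 → 139
job_id=16: runtime_s < 759 or mem_gb >= 148 → 182
job_id=17: runtime_s < 759 or mem_gb >= 148 → 77
job_id=18: runtime_s < 3011 → 9
job_id=19: runtime_s < 6053 and mem_gb < 114 → -63
job_id=20: runtime_s < 759 or mem_gb >= 148 → 156
job_id=21: runtime_s < 759 or mem_gb >= 148 → 151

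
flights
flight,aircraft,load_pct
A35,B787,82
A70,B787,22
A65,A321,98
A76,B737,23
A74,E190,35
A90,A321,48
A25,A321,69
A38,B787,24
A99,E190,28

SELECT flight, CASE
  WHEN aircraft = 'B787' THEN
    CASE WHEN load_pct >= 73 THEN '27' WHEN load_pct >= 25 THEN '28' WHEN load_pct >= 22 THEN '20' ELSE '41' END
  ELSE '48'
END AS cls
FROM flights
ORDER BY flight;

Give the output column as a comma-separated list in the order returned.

flight=A25: aircraft='A321' → outer ELSE → 48
flight=A35: aircraft='B787' → inner[load_pct >= 73] → 27
flight=A38: aircraft='B787' → inner[load_pct >= 22] → 20
flight=A65: aircraft='A321' → outer ELSE → 48
flight=A70: aircraft='B787' → inner[load_pct >= 22] → 20
flight=A74: aircraft='E190' → outer ELSE → 48
flight=A76: aircraft='B737' → outer ELSE → 48
flight=A90: aircraft='A321' → outer ELSE → 48
flight=A99: aircraft='E190' → outer ELSE → 48

48, 27, 20, 48, 20, 48, 48, 48, 48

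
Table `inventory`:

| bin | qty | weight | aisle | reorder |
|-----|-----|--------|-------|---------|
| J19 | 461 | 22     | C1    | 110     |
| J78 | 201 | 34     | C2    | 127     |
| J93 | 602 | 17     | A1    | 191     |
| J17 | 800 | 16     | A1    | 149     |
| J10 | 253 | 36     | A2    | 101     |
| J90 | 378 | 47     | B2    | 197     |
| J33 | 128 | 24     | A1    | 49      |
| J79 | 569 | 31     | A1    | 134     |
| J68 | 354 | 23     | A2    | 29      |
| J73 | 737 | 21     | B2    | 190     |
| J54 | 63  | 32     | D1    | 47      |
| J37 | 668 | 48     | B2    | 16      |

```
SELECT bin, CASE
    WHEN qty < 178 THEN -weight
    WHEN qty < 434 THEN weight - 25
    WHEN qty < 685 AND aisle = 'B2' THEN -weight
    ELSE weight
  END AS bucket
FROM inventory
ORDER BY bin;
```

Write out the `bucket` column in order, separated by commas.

11, 16, 22, -24, -48, -32, -2, 21, 9, 31, 22, 17

bin=J10: qty < 434 → 11
bin=J17: ELSE → 16
bin=J19: ELSE → 22
bin=J33: qty < 178 → -24
bin=J37: qty < 685 AND aisle = 'B2' → -48
bin=J54: qty < 178 → -32
bin=J68: qty < 434 → -2
bin=J73: ELSE → 21
bin=J78: qty < 434 → 9
bin=J79: ELSE → 31
bin=J90: qty < 434 → 22
bin=J93: ELSE → 17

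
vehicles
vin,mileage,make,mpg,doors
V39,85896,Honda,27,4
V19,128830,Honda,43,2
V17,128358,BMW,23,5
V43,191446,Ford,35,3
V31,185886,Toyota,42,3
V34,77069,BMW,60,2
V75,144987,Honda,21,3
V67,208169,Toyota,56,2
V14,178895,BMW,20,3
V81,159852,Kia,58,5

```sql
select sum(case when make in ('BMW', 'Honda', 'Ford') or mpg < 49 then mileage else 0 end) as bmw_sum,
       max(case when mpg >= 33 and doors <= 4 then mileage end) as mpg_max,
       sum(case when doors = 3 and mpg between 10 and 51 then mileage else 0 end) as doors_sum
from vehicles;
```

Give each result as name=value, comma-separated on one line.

[bmw_sum: make in ('BMW', 'Honda', 'Ford') or mpg < 49]
vin=V39: ✓ → 85896
vin=V19: ✓ → 128830
vin=V17: ✓ → 128358
vin=V43: ✓ → 191446
vin=V31: ✓ → 185886
vin=V34: ✓ → 77069
vin=V75: ✓ → 144987
vin=V67: ✗
vin=V14: ✓ → 178895
vin=V81: ✗
bmw_sum = 85896 + 128830 + 128358 + 191446 + 185886 + 77069 + 144987 + 178895 = 1121367
—
[mpg_max: mpg >= 33 and doors <= 4]
vin=V39: ✗
vin=V19: ✓ → 128830
vin=V17: ✗
vin=V43: ✓ → 191446
vin=V31: ✓ → 185886
vin=V34: ✓ → 77069
vin=V75: ✗
vin=V67: ✓ → 208169
vin=V14: ✗
vin=V81: ✗
mpg_max = MAX(128830, 191446, 185886, 77069, 208169) = 208169
—
[doors_sum: doors = 3 and mpg between 10 and 51]
vin=V39: ✗
vin=V19: ✗
vin=V17: ✗
vin=V43: ✓ → 191446
vin=V31: ✓ → 185886
vin=V34: ✗
vin=V75: ✓ → 144987
vin=V67: ✗
vin=V14: ✓ → 178895
vin=V81: ✗
doors_sum = 191446 + 185886 + 144987 + 178895 = 701214

bmw_sum=1121367, mpg_max=208169, doors_sum=701214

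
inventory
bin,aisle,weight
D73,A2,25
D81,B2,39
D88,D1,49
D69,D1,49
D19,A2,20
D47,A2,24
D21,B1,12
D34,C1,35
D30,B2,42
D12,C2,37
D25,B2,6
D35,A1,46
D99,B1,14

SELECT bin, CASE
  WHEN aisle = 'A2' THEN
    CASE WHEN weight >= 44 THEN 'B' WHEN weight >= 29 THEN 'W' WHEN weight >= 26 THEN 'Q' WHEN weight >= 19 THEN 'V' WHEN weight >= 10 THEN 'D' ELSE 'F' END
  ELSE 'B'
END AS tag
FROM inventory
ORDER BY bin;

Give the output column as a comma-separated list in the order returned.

bin=D12: aisle='C2' → outer ELSE → B
bin=D19: aisle='A2' → inner[weight >= 19] → V
bin=D21: aisle='B1' → outer ELSE → B
bin=D25: aisle='B2' → outer ELSE → B
bin=D30: aisle='B2' → outer ELSE → B
bin=D34: aisle='C1' → outer ELSE → B
bin=D35: aisle='A1' → outer ELSE → B
bin=D47: aisle='A2' → inner[weight >= 19] → V
bin=D69: aisle='D1' → outer ELSE → B
bin=D73: aisle='A2' → inner[weight >= 19] → V
bin=D81: aisle='B2' → outer ELSE → B
bin=D88: aisle='D1' → outer ELSE → B
bin=D99: aisle='B1' → outer ELSE → B

B, V, B, B, B, B, B, V, B, V, B, B, B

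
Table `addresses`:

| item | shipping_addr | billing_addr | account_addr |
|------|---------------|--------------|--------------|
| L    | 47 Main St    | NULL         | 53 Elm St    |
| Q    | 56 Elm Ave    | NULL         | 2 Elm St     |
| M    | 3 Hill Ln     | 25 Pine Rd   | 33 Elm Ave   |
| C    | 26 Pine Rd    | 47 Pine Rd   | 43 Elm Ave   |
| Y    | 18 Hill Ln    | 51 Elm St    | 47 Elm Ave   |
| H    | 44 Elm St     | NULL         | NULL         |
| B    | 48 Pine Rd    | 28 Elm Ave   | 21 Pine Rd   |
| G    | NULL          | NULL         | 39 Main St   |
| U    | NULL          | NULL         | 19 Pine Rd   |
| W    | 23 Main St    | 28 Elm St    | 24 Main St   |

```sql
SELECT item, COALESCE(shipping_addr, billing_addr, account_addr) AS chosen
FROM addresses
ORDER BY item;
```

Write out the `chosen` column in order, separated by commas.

48 Pine Rd, 26 Pine Rd, 39 Main St, 44 Elm St, 47 Main St, 3 Hill Ln, 56 Elm Ave, 19 Pine Rd, 23 Main St, 18 Hill Ln

item=B: shipping_addr=48 Pine Rd → 48 Pine Rd
item=C: shipping_addr=26 Pine Rd → 26 Pine Rd
item=G: shipping_addr=NULL, billing_addr=NULL, account_addr=39 Main St → 39 Main St
item=H: shipping_addr=44 Elm St → 44 Elm St
item=L: shipping_addr=47 Main St → 47 Main St
item=M: shipping_addr=3 Hill Ln → 3 Hill Ln
item=Q: shipping_addr=56 Elm Ave → 56 Elm Ave
item=U: shipping_addr=NULL, billing_addr=NULL, account_addr=19 Pine Rd → 19 Pine Rd
item=W: shipping_addr=23 Main St → 23 Main St
item=Y: shipping_addr=18 Hill Ln → 18 Hill Ln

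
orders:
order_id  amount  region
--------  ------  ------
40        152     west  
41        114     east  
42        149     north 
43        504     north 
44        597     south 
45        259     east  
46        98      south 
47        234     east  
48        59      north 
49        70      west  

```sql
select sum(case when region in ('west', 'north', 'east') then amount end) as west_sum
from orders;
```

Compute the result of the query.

1541

order_id=40: ✓ → 152
order_id=41: ✓ → 114
order_id=42: ✓ → 149
order_id=43: ✓ → 504
order_id=44: ✗
order_id=45: ✓ → 259
order_id=46: ✗
order_id=47: ✓ → 234
order_id=48: ✓ → 59
order_id=49: ✓ → 70
west_sum = 152 + 114 + 149 + 504 + 259 + 234 + 59 + 70 = 1541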